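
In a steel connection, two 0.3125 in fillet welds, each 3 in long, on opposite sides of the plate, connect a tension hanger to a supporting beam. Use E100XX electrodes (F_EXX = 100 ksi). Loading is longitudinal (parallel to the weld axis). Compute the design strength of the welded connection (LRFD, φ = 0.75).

φR_n ≈ 59.7 kips

Effective throat t_e = 0.707 × 0.3125 = 0.2209 in.
Total length L = 6 in; A_we = 0.2209 × 6 = 1.326 in².
F_nw = 0.6 F_EXX = 0.6 × 100 = 60 ksi.
φR_n = 0.75 × 60 × 1.326 = 59.65 kips.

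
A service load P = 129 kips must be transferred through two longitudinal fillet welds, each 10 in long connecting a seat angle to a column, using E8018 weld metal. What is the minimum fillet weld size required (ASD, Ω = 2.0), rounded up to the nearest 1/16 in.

w = 7/16 in

E80XX → F_EXX = 80 ksi.
Total weld length L = 20 in.
Required throat t_e = P × Ω / (0.6 F_EXX × L) = 129 × 2.0 / (0.6 × 80 × 20) = 0.2687 in.
Required leg w = t_e / 0.707 = 0.3801 in → use 7/16 in.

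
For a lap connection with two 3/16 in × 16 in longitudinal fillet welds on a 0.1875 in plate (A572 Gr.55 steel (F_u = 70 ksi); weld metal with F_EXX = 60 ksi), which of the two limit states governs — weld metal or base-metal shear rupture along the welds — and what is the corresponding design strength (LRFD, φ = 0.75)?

t_e = 0.707 × 0.1875 = 0.1326 in; L = 32 in.
Weld metal: φR_n = 0.75 × 0.6 × 60 × 0.1326 × 32 = 114.5 kips.
Base metal (shear rupture): φR_n = 0.75 × 0.6 × 70 × 0.1875 × 32 = 189 kips.
Governing: weld metal.

φR_n ≈ 115 kips (weld metal governs)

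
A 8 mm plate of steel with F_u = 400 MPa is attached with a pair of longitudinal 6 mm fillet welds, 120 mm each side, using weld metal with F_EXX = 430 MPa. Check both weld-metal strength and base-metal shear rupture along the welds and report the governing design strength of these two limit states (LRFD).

φR_n ≈ 197 kN (weld metal governs)

t_e = 0.707 × 6 = 4.242 mm; L = 240 mm.
Weld metal: φR_n = 0.75 × 0.6 × 430 × 4.242 × 240 × 10⁻³ = 197 kN.
Base metal (shear rupture): φR_n = 0.75 × 0.6 × 400 × 8 × 240 × 10⁻³ = 345.6 kN.
Governing: weld metal.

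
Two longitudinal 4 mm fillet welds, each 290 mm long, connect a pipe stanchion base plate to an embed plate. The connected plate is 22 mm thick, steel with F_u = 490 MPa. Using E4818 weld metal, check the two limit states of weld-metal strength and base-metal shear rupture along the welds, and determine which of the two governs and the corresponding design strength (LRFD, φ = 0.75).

φR_n ≈ 354 kN (weld metal governs)

E48XX → F_EXX = 480 MPa.
t_e = 0.707 × 4 = 2.828 mm; L = 580 mm.
Weld metal: φR_n = 0.75 × 0.6 × 480 × 2.828 × 580 × 10⁻³ = 354.3 kN.
Base metal (shear rupture): φR_n = 0.75 × 0.6 × 490 × 22 × 580 × 10⁻³ = 2814 kN.
Governing: weld metal.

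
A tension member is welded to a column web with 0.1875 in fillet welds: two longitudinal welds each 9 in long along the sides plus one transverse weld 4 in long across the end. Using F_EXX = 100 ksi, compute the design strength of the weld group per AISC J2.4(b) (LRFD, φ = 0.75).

t_e = 0.707 × 0.1875 = 0.1326 in.
R_nwl = 0.6 × 100 × 0.1326 × 18 = 143.2 kips (longitudinal, 2 welds).
R_nwt = 0.6 × 100 × 0.1326 × 4 = 31.82 kips (transverse, base value).
(i) R_nwl + R_nwt = 175 kips; (ii) 0.85 R_nwl + 1.5 R_nwt = 169.4 kips.
R_n = max = 175 kips [governs: (i)]; φR_n = 131.2 kips.

φR_n ≈ 131 kips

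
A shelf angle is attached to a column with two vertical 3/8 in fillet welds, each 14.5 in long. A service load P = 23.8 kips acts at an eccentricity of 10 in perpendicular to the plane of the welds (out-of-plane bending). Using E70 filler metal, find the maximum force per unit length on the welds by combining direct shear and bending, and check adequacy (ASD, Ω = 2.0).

E70XX → F_EXX = 70 ksi.
L_w = 2 × 14.5 = 29 in; section modulus (unit throat) S = 2 × L²/6 = 70.08 in².
Direct shear f_v = P/L_w = 23.8/29 = 0.8207 kip/in.
Moment M = P × e = 23.8 × 10 = 238 kip·in; bending f_b = M/S = 3.396 kip/in.
f_max = √(f_v² + f_b²) = √(0.8207² + 3.396²) = 3.494 kip/in.
r_n/Ω = (1/2.0) × 0.6 × 70 × (0.707 × 0.375) = 5.568 kip/in → adequate.

f_max ≈ 3.49 kip/in; adequate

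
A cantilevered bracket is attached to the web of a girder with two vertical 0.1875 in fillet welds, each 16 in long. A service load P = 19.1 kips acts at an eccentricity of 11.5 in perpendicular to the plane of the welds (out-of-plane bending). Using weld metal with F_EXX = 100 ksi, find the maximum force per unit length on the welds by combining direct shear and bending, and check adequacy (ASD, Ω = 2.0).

f_max ≈ 2.64 kip/in; adequate

L_w = 2 × 16 = 32 in; section modulus (unit throat) S = 2 × L²/6 = 85.33 in².
Direct shear f_v = P/L_w = 19.1/32 = 0.5969 kip/in.
Moment M = P × e = 19.1 × 11.5 = 219.65 kip·in; bending f_b = M/S = 2.574 kip/in.
f_max = √(f_v² + f_b²) = √(0.5969² + 2.574²) = 2.642 kip/in.
r_n/Ω = (1/2.0) × 0.6 × 100 × (0.707 × 0.1875) = 3.977 kip/in → adequate.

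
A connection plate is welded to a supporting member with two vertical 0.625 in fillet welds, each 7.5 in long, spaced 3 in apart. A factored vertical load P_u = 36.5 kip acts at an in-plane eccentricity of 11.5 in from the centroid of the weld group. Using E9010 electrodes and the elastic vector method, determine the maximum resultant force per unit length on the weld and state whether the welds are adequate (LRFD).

f_max ≈ 17.3 kip/in; adequate

E90XX → F_EXX = 90 ksi.
Total weld length L_w = 15 in. Treat welds as unit-width lines.
Polar moment about centroid: J = 2[d³/12 + d(b/2)²] = 2[7.5³/12 + 7.5×1.5²] = 104.1 in³.
Direct shear f_v = P/L_w = 36.5 / 15 = 2.433 kip/in (vertical).
Torsion M = P·e = 36.5 × 11.5 = 419.75 kip·in.
Critical point at (x, y) = (1.5, 3.75) from centroid. f_tx = M·y/J = 15.13 kip/in; f_ty = M·x/J = 6.05 kip/in.
Resultant f_max = √[f_tx² + (f_v + f_ty)²] = √[15.13² + (2.433 + 6.05)²] = 17.34 kip/in.
Capacity per unit length: φr_n = 0.75 × 0.6 × 90 × (0.707 × 0.625) = 17.9 kip/in.
17.34 ≤ 17.9 → adequate.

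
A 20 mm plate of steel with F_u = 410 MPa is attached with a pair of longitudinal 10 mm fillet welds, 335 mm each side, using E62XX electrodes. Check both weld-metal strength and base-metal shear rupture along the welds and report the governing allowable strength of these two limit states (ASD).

R_n/Ω ≈ 881 kN (weld metal governs)

E62XX → F_EXX = 620 MPa.
t_e = 0.707 × 10 = 7.07 mm; L = 670 mm.
Weld metal: R_n/Ω = (1/2.0) × 0.6 × 620 × 7.07 × 670 × 10⁻³ = 881.1 kN.
Base metal (shear rupture): R_n/Ω = (1/2.0) × 0.6 × 410 × 20 × 670 × 10⁻³ = 1648 kN.
Governing: weld metal.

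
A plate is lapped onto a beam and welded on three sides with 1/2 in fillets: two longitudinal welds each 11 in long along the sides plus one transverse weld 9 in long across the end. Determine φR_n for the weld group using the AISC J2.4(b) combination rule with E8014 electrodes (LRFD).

E80XX → F_EXX = 80 ksi.
t_e = 0.707 × 0.5 = 0.3535 in.
R_nwl = 0.6 × 80 × 0.3535 × 22 = 373.3 kip (longitudinal, 2 welds).
R_nwt = 0.6 × 80 × 0.3535 × 9 = 152.7 kip (transverse, base value).
(i) R_nwl + R_nwt = 526 kip; (ii) 0.85 R_nwl + 1.5 R_nwt = 546.4 kip.
R_n = max = 546.4 kip [governs: (ii)]; φR_n = 409.8 kip.

φR_n ≈ 410 kip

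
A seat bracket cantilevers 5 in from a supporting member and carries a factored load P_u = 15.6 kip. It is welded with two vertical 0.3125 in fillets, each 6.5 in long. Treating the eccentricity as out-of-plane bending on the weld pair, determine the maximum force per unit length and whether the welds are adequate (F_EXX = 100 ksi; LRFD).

L_w = 2 × 6.5 = 13 in; section modulus (unit throat) S = 2 × L²/6 = 14.08 in².
Direct shear f_v = P/L_w = 15.6/13 = 1.2 kip/in.
Moment M = P × e = 15.6 × 5 = 78 kip·in; bending f_b = M/S = 5.538 kip/in.
f_max = √(f_v² + f_b²) = √(1.2² + 5.538²) = 5.667 kip/in.
φr_n = 0.75 × 0.6 × 100 × (0.707 × 0.3125) = 9.942 kip/in → adequate.

f_max ≈ 5.67 kip/in; adequate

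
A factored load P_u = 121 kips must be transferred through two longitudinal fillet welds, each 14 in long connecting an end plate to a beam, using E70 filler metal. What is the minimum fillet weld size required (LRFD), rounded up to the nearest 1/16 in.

E70XX → F_EXX = 70 ksi.
Total weld length L = 28 in.
Required throat t_e = P_u / (φ × 0.6 F_EXX × L) = 121 / (0.75 × 0.6 × 70 × 28) = 0.1372 in.
Required leg w = t_e / 0.707 = 0.194 in → use 1/4 in.

w = 1/4 in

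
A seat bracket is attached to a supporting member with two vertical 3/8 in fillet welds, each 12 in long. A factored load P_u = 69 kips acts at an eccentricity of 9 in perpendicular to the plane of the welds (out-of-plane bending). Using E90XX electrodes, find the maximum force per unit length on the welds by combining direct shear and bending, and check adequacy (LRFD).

E90XX → F_EXX = 90 ksi.
L_w = 2 × 12 = 24 in; section modulus (unit throat) S = 2 × L²/6 = 48 in².
Direct shear f_v = P/L_w = 69/24 = 2.875 kip/in.
Moment M = P × e = 69 × 9 = 621 kip·in; bending f_b = M/S = 12.94 kip/in.
f_max = √(f_v² + f_b²) = √(2.875² + 12.94²) = 13.25 kip/in.
φr_n = 0.75 × 0.6 × 90 × (0.707 × 0.375) = 10.74 kip/in → NOT adequate.

f_max ≈ 13.3 kip/in; NOT adequate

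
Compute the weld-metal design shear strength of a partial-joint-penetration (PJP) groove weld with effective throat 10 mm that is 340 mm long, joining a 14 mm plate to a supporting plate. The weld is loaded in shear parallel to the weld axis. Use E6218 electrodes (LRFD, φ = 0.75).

φR_n ≈ 949 kN

E62XX → F_EXX = 620 MPa.
Effective throat (given) t_e = 10 mm.
A_we = 10 × 340 = 3400 mm².
F_nw = 0.6 F_EXX = 372 MPa.
φR_n = 0.75 × 372 × 3400 × 10⁻³ = 948.6 kN.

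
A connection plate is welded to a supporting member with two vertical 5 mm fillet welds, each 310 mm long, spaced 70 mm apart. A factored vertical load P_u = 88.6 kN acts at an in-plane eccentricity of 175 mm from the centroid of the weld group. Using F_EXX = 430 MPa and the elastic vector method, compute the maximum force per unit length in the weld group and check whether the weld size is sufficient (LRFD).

f_max ≈ 482 N/mm; adequate

Total weld length L_w = 620 mm. Treat welds as unit-width lines.
Polar moment about centroid: J = 2[d³/12 + d(b/2)²] = 2[310³/12 + 310×35²] = 5725000 mm³.
Direct shear f_v = P/L_w = 88.6×10³ / 620 = 142.9 N/mm (vertical).
Torsion M = P·e = 88.6×10³ × 175 = 15505000 N·mm.
Critical point at (x, y) = (35, 155) from centroid. f_tx = M·y/J = 419.8 N/mm; f_ty = M·x/J = 94.8 N/mm.
Resultant f_max = √[f_tx² + (f_v + f_ty)²] = √[419.8² + (142.9 + 94.8)²] = 482.4 N/mm.
Capacity per unit length: φr_n = 0.75 × 0.6 × 430 × (0.707 × 5) = 684 N/mm.
482.4 ≤ 684 → adequate.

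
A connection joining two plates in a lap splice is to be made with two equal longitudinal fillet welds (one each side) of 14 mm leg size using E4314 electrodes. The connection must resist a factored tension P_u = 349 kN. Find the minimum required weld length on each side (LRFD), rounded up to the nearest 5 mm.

E43XX → F_EXX = 430 MPa.
Throat t_e = 0.707 × 14 = 9.898 mm.
φr_n = 0.75 × 0.6 × 430 × 9.898 × 10⁻³ = 1.915 kN/mm.
L_req = P_u / φr_n = 349 / 1.915 = 182.2 mm total.
Per side: 182.2 / 2 = 91.11 mm.
Round up → use L = 95 mm on each side.

L = 95 mm on each side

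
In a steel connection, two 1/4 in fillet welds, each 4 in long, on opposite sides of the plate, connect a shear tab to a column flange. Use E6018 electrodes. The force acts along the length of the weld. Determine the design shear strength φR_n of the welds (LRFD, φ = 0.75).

E60XX → F_EXX = 60 ksi.
Effective throat t_e = 0.707 × 0.25 = 0.1767 in.
Total length L = 8 in; A_we = 0.1767 × 8 = 1.414 in².
F_nw = 0.6 F_EXX = 0.6 × 60 = 36 ksi.
φR_n = 0.75 × 36 × 1.414 = 38.18 kip.

φR_n ≈ 38.2 kip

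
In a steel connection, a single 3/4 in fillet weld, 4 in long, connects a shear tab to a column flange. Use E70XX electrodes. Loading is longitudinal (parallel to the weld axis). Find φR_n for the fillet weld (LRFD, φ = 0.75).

φR_n ≈ 66.8 kip

E70XX → F_EXX = 70 ksi.
Effective throat t_e = 0.707 × 0.75 = 0.5302 in.
Total length L = 4 in; A_we = 0.5302 × 4 = 2.121 in².
F_nw = 0.6 F_EXX = 0.6 × 70 = 42 ksi.
φR_n = 0.75 × 42 × 2.121 = 66.81 kip.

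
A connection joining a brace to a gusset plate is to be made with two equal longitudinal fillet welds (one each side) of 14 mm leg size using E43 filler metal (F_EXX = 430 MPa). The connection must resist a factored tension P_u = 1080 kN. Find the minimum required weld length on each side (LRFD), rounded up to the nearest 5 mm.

Throat t_e = 0.707 × 14 = 9.898 mm.
φr_n = 0.75 × 0.6 × 430 × 9.898 × 10⁻³ = 1.915 kN/mm.
L_req = P_u / φr_n = 1080 / 1.915 = 563.9 mm total.
Per side: 563.9 / 2 = 281.9 mm.
Round up → use L = 285 mm on each side.

L = 285 mm on each side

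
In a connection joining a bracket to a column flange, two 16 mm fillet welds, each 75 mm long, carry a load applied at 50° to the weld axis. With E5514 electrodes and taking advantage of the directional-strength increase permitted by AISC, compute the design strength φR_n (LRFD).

E55XX → F_EXX = 550 MPa.
t_e = 0.707 × 16 = 11.31 mm; A_we = 11.31 × 150 = 1697 mm².
Directional factor: 1.0 + 0.5 sin^1.5(50°) = 1.335.
F_nw = 0.6 × 550 × 1.335 = 440.6 MPa.
φR_n = 0.75 × 440.6 × 1697 × 10⁻³ = 560.7 kN.

φR_n ≈ 561 kN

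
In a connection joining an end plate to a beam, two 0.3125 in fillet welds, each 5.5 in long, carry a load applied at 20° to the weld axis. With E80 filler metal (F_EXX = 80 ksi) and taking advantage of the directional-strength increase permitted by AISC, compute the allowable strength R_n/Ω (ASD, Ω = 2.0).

t_e = 0.707 × 0.3125 = 0.2209 in; A_we = 0.2209 × 11 = 2.43 in².
Directional factor: 1.0 + 0.5 sin^1.5(20°) = 1.1.
F_nw = 0.6 × 80 × 1.1 = 52.8 ksi.
R_n/Ω = (52.8 × 2.43) / 2.0 = 64.16 kip.

R_n/Ω ≈ 64.2 kip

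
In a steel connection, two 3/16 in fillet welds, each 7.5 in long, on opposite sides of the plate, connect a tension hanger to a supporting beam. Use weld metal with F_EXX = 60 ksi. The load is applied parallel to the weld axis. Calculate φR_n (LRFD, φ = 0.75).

φR_n ≈ 53.7 kips

Effective throat t_e = 0.707 × 0.1875 = 0.1326 in.
Total length L = 15 in; A_we = 0.1326 × 15 = 1.988 in².
F_nw = 0.6 F_EXX = 0.6 × 60 = 36 ksi.
φR_n = 0.75 × 36 × 1.988 = 53.69 kips.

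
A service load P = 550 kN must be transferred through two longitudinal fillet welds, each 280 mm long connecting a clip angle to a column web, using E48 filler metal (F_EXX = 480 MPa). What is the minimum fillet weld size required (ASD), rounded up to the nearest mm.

w = 10 mm

Total weld length L = 560 mm.
Required throat t_e = P × Ω / (0.6 F_EXX × L) = 550 × 2.0 / (0.6 × 480 × 560 × 10⁻³) = 6.82 mm.
Required leg w = t_e / 0.707 = 9.647 mm → use 10 mm.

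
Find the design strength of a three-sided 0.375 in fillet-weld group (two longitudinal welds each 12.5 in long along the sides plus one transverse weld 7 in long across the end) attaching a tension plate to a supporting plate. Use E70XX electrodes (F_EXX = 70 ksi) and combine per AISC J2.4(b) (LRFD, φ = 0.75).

t_e = 0.707 × 0.375 = 0.2651 in.
R_nwl = 0.6 × 70 × 0.2651 × 25 = 278.4 kips (longitudinal, 2 welds).
R_nwt = 0.6 × 70 × 0.2651 × 7 = 77.95 kips (transverse, base value).
(i) R_nwl + R_nwt = 356.3 kips; (ii) 0.85 R_nwl + 1.5 R_nwt = 353.5 kips.
R_n = max = 356.3 kips [governs: (i)]; φR_n = 267.2 kips.

φR_n ≈ 267 kips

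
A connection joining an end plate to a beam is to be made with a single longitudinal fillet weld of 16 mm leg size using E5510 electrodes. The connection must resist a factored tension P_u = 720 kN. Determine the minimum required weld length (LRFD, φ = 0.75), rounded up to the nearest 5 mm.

L = 260 mm

E55XX → F_EXX = 550 MPa.
Throat t_e = 0.707 × 16 = 11.31 mm.
φr_n = 0.75 × 0.6 × 550 × 11.31 × 10⁻³ = 2.8 kN/mm.
L_req = P_u / φr_n = 720 / 2.8 = 257.2 mm total.
Round up → use L = 260 mm.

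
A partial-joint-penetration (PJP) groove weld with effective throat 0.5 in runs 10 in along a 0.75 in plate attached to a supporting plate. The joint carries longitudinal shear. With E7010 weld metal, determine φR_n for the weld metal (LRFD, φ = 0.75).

E70XX → F_EXX = 70 ksi.
Effective throat (given) t_e = 0.5 in.
A_we = 0.5 × 10 = 5 in².
F_nw = 0.6 F_EXX = 42 ksi.
φR_n = 0.75 × 42 × 5 = 157.5 kips.

φR_n ≈ 158 kips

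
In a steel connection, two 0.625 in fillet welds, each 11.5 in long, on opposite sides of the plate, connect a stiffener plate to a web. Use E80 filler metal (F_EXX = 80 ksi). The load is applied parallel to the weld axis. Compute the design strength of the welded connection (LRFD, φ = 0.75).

φR_n ≈ 366 kips

Effective throat t_e = 0.707 × 0.625 = 0.4419 in.
Total length L = 23 in; A_we = 0.4419 × 23 = 10.16 in².
F_nw = 0.6 F_EXX = 0.6 × 80 = 48 ksi.
φR_n = 0.75 × 48 × 10.16 = 365.9 kips.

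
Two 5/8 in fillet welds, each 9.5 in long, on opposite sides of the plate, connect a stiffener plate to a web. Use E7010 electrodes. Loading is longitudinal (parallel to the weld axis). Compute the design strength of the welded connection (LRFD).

φR_n ≈ 264 kip

E70XX → F_EXX = 70 ksi.
Effective throat t_e = 0.707 × 0.625 = 0.4419 in.
Total length L = 19 in; A_we = 0.4419 × 19 = 8.396 in².
F_nw = 0.6 F_EXX = 0.6 × 70 = 42 ksi.
φR_n = 0.75 × 42 × 8.396 = 264.5 kip.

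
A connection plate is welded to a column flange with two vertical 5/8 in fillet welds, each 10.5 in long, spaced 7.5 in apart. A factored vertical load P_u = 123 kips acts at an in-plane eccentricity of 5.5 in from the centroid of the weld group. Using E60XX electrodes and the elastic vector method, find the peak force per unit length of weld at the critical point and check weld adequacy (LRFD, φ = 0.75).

E60XX → F_EXX = 60 ksi.
Total weld length L_w = 21 in. Treat welds as unit-width lines.
Polar moment about centroid: J = 2[d³/12 + d(b/2)²] = 2[10.5³/12 + 10.5×3.75²] = 488.2 in³.
Direct shear f_v = P/L_w = 123 / 21 = 5.857 kip/in (vertical).
Torsion M = P·e = 123 × 5.5 = 676.5 kip·in.
Critical point at (x, y) = (3.75, 5.25) from centroid. f_tx = M·y/J = 7.274 kip/in; f_ty = M·x/J = 5.196 kip/in.
Resultant f_max = √[f_tx² + (f_v + f_ty)²] = √[7.274² + (5.857 + 5.196)²] = 13.23 kip/in.
Capacity per unit length: φr_n = 0.75 × 0.6 × 60 × (0.707 × 0.625) = 11.93 kip/in.
13.23 > 11.93 → NOT adequate.

f_max ≈ 13.2 kip/in; NOT adequate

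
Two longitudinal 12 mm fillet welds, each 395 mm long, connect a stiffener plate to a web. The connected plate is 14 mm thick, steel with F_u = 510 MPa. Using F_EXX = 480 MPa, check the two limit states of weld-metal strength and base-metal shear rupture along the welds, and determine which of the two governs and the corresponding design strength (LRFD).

t_e = 0.707 × 12 = 8.484 mm; L = 790 mm.
Weld metal: φR_n = 0.75 × 0.6 × 480 × 8.484 × 790 × 10⁻³ = 1448 kN.
Base metal (shear rupture): φR_n = 0.75 × 0.6 × 510 × 14 × 790 × 10⁻³ = 2538 kN.
Governing: weld metal.

φR_n ≈ 1450 kN (weld metal governs)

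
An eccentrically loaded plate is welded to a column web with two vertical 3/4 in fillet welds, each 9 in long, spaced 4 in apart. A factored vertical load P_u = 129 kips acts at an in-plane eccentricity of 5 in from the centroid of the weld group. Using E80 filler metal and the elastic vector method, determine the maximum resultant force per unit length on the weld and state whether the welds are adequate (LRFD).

f_max ≈ 20.4 kip/in; NOT adequate

E80XX → F_EXX = 80 ksi.
Total weld length L_w = 18 in. Treat welds as unit-width lines.
Polar moment about centroid: J = 2[d³/12 + d(b/2)²] = 2[9³/12 + 9×2²] = 193.5 in³.
Direct shear f_v = P/L_w = 129 / 18 = 7.167 kip/in (vertical).
Torsion M = P·e = 129 × 5 = 645 kip·in.
Critical point at (x, y) = (2, 4.5) from centroid. f_tx = M·y/J = 15 kip/in; f_ty = M·x/J = 6.667 kip/in.
Resultant f_max = √[f_tx² + (f_v + f_ty)²] = √[15² + (7.167 + 6.667)²] = 20.4 kip/in.
Capacity per unit length: φr_n = 0.75 × 0.6 × 80 × (0.707 × 0.75) = 19.09 kip/in.
20.4 > 19.09 → NOT adequate.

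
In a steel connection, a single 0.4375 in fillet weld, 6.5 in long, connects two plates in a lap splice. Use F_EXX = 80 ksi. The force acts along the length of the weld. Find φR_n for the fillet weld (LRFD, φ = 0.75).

φR_n ≈ 72.4 kip

Effective throat t_e = 0.707 × 0.4375 = 0.3093 in.
Total length L = 6.5 in; A_we = 0.3093 × 6.5 = 2.011 in².
F_nw = 0.6 F_EXX = 0.6 × 80 = 48 ksi.
φR_n = 0.75 × 48 × 2.011 = 72.38 kip.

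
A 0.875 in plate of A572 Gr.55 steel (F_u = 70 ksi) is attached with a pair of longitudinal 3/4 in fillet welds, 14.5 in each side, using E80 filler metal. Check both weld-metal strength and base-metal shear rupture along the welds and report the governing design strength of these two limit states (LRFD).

E80XX → F_EXX = 80 ksi.
t_e = 0.707 × 0.75 = 0.5302 in; L = 29 in.
Weld metal: φR_n = 0.75 × 0.6 × 80 × 0.5302 × 29 = 553.6 kip.
Base metal (shear rupture): φR_n = 0.75 × 0.6 × 70 × 0.875 × 29 = 799.3 kip.
Governing: weld metal.

φR_n ≈ 554 kip (weld metal governs)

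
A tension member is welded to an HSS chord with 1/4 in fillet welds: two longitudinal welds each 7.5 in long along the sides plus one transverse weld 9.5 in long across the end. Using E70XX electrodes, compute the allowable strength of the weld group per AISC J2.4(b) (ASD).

R_n/Ω ≈ 100 kips

E70XX → F_EXX = 70 ksi.
t_e = 0.707 × 0.25 = 0.1767 in.
R_nwl = 0.6 × 70 × 0.1767 × 15 = 111.4 kips (longitudinal, 2 welds).
R_nwt = 0.6 × 70 × 0.1767 × 9.5 = 70.52 kips (transverse, base value).
(i) R_nwl + R_nwt = 181.9 kips; (ii) 0.85 R_nwl + 1.5 R_nwt = 200.4 kips.
R_n = max = 200.4 kips [governs: (ii)]; R_n/Ω = 100.2 kips.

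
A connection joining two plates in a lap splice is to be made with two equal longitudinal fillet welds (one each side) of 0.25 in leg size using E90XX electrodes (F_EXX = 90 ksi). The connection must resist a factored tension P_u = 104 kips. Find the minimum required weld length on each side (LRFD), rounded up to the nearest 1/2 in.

Throat t_e = 0.707 × 0.25 = 0.1767 in.
φr_n = 0.75 × 0.6 × 90 × 0.1767 = 7.158 kips/in.
L_req = P_u / φr_n = 104 / 7.158 = 14.53 in total.
Per side: 14.53 / 2 = 7.264 in.
Round up → use L = 7.5 in on each side.

L = 7.5 in on each side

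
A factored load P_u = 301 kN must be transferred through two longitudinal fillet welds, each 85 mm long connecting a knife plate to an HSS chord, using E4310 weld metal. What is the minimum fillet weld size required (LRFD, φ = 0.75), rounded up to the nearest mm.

E43XX → F_EXX = 430 MPa.
Total weld length L = 170 mm.
Required throat t_e = P_u / (φ × 0.6 F_EXX × L) = 301 / (0.75 × 0.6 × 430 × 170 × 10⁻³) = 9.15 mm.
Required leg w = t_e / 0.707 = 12.94 mm → use 13 mm.

w = 13 mm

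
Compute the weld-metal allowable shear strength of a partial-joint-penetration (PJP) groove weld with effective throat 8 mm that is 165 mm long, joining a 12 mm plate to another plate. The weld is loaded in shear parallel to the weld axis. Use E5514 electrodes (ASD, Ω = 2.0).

E55XX → F_EXX = 550 MPa.
Effective throat (given) t_e = 8 mm.
A_we = 8 × 165 = 1320 mm².
F_nw = 0.6 F_EXX = 330 MPa.
R_n/Ω = (330 × 1320) / 2.0 × 10⁻³ = 217.8 kN.

R_n/Ω ≈ 218 kN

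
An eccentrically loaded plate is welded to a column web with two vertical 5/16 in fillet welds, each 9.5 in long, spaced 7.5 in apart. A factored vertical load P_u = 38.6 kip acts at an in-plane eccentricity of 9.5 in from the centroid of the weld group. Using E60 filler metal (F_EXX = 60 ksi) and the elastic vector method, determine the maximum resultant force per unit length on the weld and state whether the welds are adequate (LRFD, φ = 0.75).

f_max ≈ 6.86 kip/in; NOT adequate

Total weld length L_w = 19 in. Treat welds as unit-width lines.
Polar moment about centroid: J = 2[d³/12 + d(b/2)²] = 2[9.5³/12 + 9.5×3.75²] = 410.1 in³.
Direct shear f_v = P/L_w = 38.6 / 19 = 2.032 kip/in (vertical).
Torsion M = P·e = 38.6 × 9.5 = 366.7 kip·in.
Critical point at (x, y) = (3.75, 4.75) from centroid. f_tx = M·y/J = 4.247 kip/in; f_ty = M·x/J = 3.353 kip/in.
Resultant f_max = √[f_tx² + (f_v + f_ty)²] = √[4.247² + (2.032 + 3.353)²] = 6.858 kip/in.
Capacity per unit length: φr_n = 0.75 × 0.6 × 60 × (0.707 × 0.3125) = 5.965 kip/in.
6.858 > 5.965 → NOT adequate.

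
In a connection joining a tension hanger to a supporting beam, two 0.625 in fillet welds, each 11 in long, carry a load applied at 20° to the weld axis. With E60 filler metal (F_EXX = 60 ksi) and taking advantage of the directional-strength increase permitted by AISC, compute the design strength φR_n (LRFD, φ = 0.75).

φR_n ≈ 289 kip

t_e = 0.707 × 0.625 = 0.4419 in; A_we = 0.4419 × 22 = 9.721 in².
Directional factor: 1.0 + 0.5 sin^1.5(20°) = 1.1.
F_nw = 0.6 × 60 × 1.1 = 39.6 ksi.
φR_n = 0.75 × 39.6 × 9.721 = 288.7 kip.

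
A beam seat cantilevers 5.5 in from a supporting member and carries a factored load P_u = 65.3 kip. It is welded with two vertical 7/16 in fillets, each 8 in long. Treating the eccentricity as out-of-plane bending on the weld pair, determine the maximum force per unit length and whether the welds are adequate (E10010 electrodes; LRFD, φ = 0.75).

f_max ≈ 17.3 kip/in; NOT adequate

E100XX → F_EXX = 100 ksi.
L_w = 2 × 8 = 16 in; section modulus (unit throat) S = 2 × L²/6 = 21.33 in².
Direct shear f_v = P/L_w = 65.3/16 = 4.081 kip/in.
Moment M = P × e = 65.3 × 5.5 = 359.15 kip·in; bending f_b = M/S = 16.84 kip/in.
f_max = √(f_v² + f_b²) = √(4.081² + 16.84²) = 17.32 kip/in.
φr_n = 0.75 × 0.6 × 100 × (0.707 × 0.4375) = 13.92 kip/in → NOT adequate.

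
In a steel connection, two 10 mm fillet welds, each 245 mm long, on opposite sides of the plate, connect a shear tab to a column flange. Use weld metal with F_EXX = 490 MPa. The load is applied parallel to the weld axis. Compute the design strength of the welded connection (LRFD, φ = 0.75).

φR_n ≈ 764 kN

Effective throat t_e = 0.707 × 10 = 7.07 mm.
Total length L = 490 mm; A_we = 7.07 × 490 = 3464 mm².
F_nw = 0.6 F_EXX = 0.6 × 490 = 294 MPa.
φR_n = 0.75 × 294 × 3464 × 10⁻³ = 763.9 kN.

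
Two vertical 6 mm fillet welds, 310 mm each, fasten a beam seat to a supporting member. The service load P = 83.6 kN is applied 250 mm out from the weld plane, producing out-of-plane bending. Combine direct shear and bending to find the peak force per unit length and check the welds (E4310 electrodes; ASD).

E43XX → F_EXX = 430 MPa.
L_w = 2 × 310 = 620 mm; section modulus (unit throat) S = 2 × L²/6 = 32030 mm².
Direct shear f_v = P/L_w = 83.6×10³/620 = 134.8 N/mm.
Moment M = P × e = 83.6×10³ × 250 = 20900000 N·mm; bending f_b = M/S = 652.4 N/mm.
f_max = √(f_v² + f_b²) = √(134.8² + 652.4²) = 666.2 N/mm.
r_n/Ω = (1/2.0) × 0.6 × 430 × (0.707 × 6) = 547.2 N/mm → NOT adequate.

f_max ≈ 666 N/mm; NOT adequate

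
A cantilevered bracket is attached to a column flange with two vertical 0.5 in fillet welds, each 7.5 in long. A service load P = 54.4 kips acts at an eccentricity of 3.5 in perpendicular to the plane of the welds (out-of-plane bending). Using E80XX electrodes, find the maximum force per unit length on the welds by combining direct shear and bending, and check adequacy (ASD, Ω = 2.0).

E80XX → F_EXX = 80 ksi.
L_w = 2 × 7.5 = 15 in; section modulus (unit throat) S = 2 × L²/6 = 18.75 in².
Direct shear f_v = P/L_w = 54.4/15 = 3.627 kip/in.
Moment M = P × e = 54.4 × 3.5 = 190.4 kip·in; bending f_b = M/S = 10.15 kip/in.
f_max = √(f_v² + f_b²) = √(3.627² + 10.15²) = 10.78 kip/in.
r_n/Ω = (1/2.0) × 0.6 × 80 × (0.707 × 0.5) = 8.484 kip/in → NOT adequate.

f_max ≈ 10.8 kip/in; NOT adequate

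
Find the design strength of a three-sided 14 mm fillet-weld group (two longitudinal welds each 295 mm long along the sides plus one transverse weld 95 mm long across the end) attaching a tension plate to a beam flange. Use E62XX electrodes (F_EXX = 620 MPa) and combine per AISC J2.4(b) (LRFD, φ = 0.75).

φR_n ≈ 1890 kN

t_e = 0.707 × 14 = 9.898 mm.
R_nwl = 0.6 × 620 × 9.898 × 590 × 10⁻³ = 2172 kN (longitudinal, 2 welds).
R_nwt = 0.6 × 620 × 9.898 × 95 × 10⁻³ = 349.8 kN (transverse, base value).
(i) R_nwl + R_nwt = 2522 kN; (ii) 0.85 R_nwl + 1.5 R_nwt = 2371 kN.
R_n = max = 2522 kN [governs: (i)]; φR_n = 1892 kN.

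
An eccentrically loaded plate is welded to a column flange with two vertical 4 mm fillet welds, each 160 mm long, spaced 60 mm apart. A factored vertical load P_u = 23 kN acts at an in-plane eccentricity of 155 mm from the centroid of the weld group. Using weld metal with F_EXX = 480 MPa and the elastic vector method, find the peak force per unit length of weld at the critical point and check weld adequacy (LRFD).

f_max ≈ 346 N/mm; adequate

Total weld length L_w = 320 mm. Treat welds as unit-width lines.
Polar moment about centroid: J = 2[d³/12 + d(b/2)²] = 2[160³/12 + 160×30²] = 970700 mm³.
Direct shear f_v = P/L_w = 23×10³ / 320 = 71.88 N/mm (vertical).
Torsion M = P·e = 23×10³ × 155 = 3565000 N·mm.
Critical point at (x, y) = (30, 80) from centroid. f_tx = M·y/J = 293.8 N/mm; f_ty = M·x/J = 110.2 N/mm.
Resultant f_max = √[f_tx² + (f_v + f_ty)²] = √[293.8² + (71.88 + 110.2)²] = 345.7 N/mm.
Capacity per unit length: φr_n = 0.75 × 0.6 × 480 × (0.707 × 4) = 610.8 N/mm.
345.7 ≤ 610.8 → adequate.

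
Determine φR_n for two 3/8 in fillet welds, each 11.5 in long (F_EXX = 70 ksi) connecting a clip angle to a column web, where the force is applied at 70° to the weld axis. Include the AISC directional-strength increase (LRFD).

t_e = 0.707 × 0.375 = 0.2651 in; A_we = 0.2651 × 23 = 6.098 in².
Directional factor: 1.0 + 0.5 sin^1.5(70°) = 1.455.
F_nw = 0.6 × 70 × 1.455 = 61.13 ksi.
φR_n = 0.75 × 61.13 × 6.098 = 279.6 kips.

φR_n ≈ 280 kips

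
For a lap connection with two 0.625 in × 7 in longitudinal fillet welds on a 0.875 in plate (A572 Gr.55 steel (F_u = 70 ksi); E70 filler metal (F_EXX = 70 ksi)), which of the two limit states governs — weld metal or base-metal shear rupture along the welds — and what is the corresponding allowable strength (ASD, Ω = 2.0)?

t_e = 0.707 × 0.625 = 0.4419 in; L = 14 in.
Weld metal: R_n/Ω = (1/2.0) × 0.6 × 70 × 0.4419 × 14 = 129.9 kips.
Base metal (shear rupture): R_n/Ω = (1/2.0) × 0.6 × 70 × 0.875 × 14 = 257.2 kips.
Governing: weld metal.

R_n/Ω ≈ 130 kips (weld metal governs)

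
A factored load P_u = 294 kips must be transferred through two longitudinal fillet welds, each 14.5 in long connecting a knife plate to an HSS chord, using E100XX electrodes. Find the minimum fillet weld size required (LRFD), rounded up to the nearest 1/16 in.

E100XX → F_EXX = 100 ksi.
Total weld length L = 29 in.
Required throat t_e = P_u / (φ × 0.6 F_EXX × L) = 294 / (0.75 × 0.6 × 100 × 29) = 0.2253 in.
Required leg w = t_e / 0.707 = 0.3187 in → use 3/8 in.

w = 3/8 in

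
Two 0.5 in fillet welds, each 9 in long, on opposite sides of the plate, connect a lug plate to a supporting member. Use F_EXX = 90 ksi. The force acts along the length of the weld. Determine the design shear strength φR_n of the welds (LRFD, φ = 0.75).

φR_n ≈ 258 kips

Effective throat t_e = 0.707 × 0.5 = 0.3535 in.
Total length L = 18 in; A_we = 0.3535 × 18 = 6.363 in².
F_nw = 0.6 F_EXX = 0.6 × 90 = 54 ksi.
φR_n = 0.75 × 54 × 6.363 = 257.7 kips.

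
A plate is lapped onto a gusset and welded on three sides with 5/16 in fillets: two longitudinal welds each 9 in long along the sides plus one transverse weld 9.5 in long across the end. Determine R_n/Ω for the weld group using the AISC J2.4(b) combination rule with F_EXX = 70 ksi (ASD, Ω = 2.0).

t_e = 0.707 × 0.3125 = 0.2209 in.
R_nwl = 0.6 × 70 × 0.2209 × 18 = 167 kip (longitudinal, 2 welds).
R_nwt = 0.6 × 70 × 0.2209 × 9.5 = 88.15 kip (transverse, base value).
(i) R_nwl + R_nwt = 255.2 kip; (ii) 0.85 R_nwl + 1.5 R_nwt = 274.2 kip.
R_n = max = 274.2 kip [governs: (ii)]; R_n/Ω = 137.1 kip.

R_n/Ω ≈ 137 kip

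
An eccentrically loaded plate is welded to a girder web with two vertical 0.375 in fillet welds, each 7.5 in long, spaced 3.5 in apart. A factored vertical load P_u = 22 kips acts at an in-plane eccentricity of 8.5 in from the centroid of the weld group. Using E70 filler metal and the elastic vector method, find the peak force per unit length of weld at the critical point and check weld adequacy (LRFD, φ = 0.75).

f_max ≈ 7.4 kip/in; adequate

E70XX → F_EXX = 70 ksi.
Total weld length L_w = 15 in. Treat welds as unit-width lines.
Polar moment about centroid: J = 2[d³/12 + d(b/2)²] = 2[7.5³/12 + 7.5×1.75²] = 116.2 in³.
Direct shear f_v = P/L_w = 22 / 15 = 1.467 kip/in (vertical).
Torsion M = P·e = 22 × 8.5 = 187 kip·in.
Critical point at (x, y) = (1.75, 3.75) from centroid. f_tx = M·y/J = 6.032 kip/in; f_ty = M·x/J = 2.815 kip/in.
Resultant f_max = √[f_tx² + (f_v + f_ty)²] = √[6.032² + (1.467 + 2.815)²] = 7.397 kip/in.
Capacity per unit length: φr_n = 0.75 × 0.6 × 70 × (0.707 × 0.375) = 8.351 kip/in.
7.397 ≤ 8.351 → adequate.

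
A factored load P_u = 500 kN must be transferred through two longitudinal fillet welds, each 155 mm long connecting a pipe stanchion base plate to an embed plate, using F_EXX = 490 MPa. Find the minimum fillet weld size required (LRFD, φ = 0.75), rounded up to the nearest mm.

Total weld length L = 310 mm.
Required throat t_e = P_u / (φ × 0.6 F_EXX × L) = 500 / (0.75 × 0.6 × 490 × 310 × 10⁻³) = 7.315 mm.
Required leg w = t_e / 0.707 = 10.35 mm → use 11 mm.

w = 11 mm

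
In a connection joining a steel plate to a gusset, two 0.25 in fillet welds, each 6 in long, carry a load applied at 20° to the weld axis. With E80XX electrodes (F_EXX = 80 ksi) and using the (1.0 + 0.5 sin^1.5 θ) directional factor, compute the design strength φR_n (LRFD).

t_e = 0.707 × 0.25 = 0.1767 in; A_we = 0.1767 × 12 = 2.121 in².
Directional factor: 1.0 + 0.5 sin^1.5(20°) = 1.1.
F_nw = 0.6 × 80 × 1.1 = 52.8 ksi.
φR_n = 0.75 × 52.8 × 2.121 = 83.99 kip.

φR_n ≈ 84 kip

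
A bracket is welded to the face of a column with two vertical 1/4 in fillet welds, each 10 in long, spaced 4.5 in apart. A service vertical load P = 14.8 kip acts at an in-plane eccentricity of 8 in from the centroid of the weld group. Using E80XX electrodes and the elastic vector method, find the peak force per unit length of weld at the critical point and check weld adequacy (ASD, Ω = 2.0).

E80XX → F_EXX = 80 ksi.
Total weld length L_w = 20 in. Treat welds as unit-width lines.
Polar moment about centroid: J = 2[d³/12 + d(b/2)²] = 2[10³/12 + 10×2.25²] = 267.9 in³.
Direct shear f_v = P/L_w = 14.8 / 20 = 0.74 kip/in (vertical).
Torsion M = P·e = 14.8 × 8 = 118.4 kip·in.
Critical point at (x, y) = (2.25, 5) from centroid. f_tx = M·y/J = 2.21 kip/in; f_ty = M·x/J = 0.9943 kip/in.
Resultant f_max = √[f_tx² + (f_v + f_ty)²] = √[2.21² + (0.74 + 0.9943)²] = 2.809 kip/in.
Capacity per unit length: r_n/Ω = (1/2.0) × 0.6 × 80 × (0.707 × 0.25) = 4.242 kip/in.
2.809 ≤ 4.242 → adequate.

f_max ≈ 2.81 kip/in; adequate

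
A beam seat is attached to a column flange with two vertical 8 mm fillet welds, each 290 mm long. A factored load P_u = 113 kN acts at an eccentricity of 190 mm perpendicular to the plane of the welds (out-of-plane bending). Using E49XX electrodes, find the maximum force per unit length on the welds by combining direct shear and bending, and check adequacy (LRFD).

E49XX → F_EXX = 490 MPa.
L_w = 2 × 290 = 580 mm; section modulus (unit throat) S = 2 × L²/6 = 28030 mm².
Direct shear f_v = P/L_w = 113×10³/580 = 194.8 N/mm.
Moment M = P × e = 113×10³ × 190 = 21470000 N·mm; bending f_b = M/S = 765.9 N/mm.
f_max = √(f_v² + f_b²) = √(194.8² + 765.9²) = 790.3 N/mm.
φr_n = 0.75 × 0.6 × 490 × (0.707 × 8) = 1247 N/mm → adequate.

f_max ≈ 790 N/mm; adequate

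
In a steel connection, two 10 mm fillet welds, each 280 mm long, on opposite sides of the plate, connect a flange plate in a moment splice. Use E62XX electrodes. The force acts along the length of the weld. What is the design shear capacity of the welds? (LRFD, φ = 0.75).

E62XX → F_EXX = 620 MPa.
Effective throat t_e = 0.707 × 10 = 7.07 mm.
Total length L = 560 mm; A_we = 7.07 × 560 = 3959 mm².
F_nw = 0.6 F_EXX = 0.6 × 620 = 372 MPa.
φR_n = 0.75 × 372 × 3959 × 10⁻³ = 1105 kN.

φR_n ≈ 1100 kN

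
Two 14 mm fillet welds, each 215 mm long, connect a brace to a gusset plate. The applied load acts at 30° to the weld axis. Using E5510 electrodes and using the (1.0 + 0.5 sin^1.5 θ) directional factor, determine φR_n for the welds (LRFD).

E55XX → F_EXX = 550 MPa.
t_e = 0.707 × 14 = 9.898 mm; A_we = 9.898 × 430 = 4256 mm².
Directional factor: 1.0 + 0.5 sin^1.5(30°) = 1.177.
F_nw = 0.6 × 550 × 1.177 = 388.3 MPa.
φR_n = 0.75 × 388.3 × 4256 × 10⁻³ = 1240 kN.

φR_n ≈ 1240 kN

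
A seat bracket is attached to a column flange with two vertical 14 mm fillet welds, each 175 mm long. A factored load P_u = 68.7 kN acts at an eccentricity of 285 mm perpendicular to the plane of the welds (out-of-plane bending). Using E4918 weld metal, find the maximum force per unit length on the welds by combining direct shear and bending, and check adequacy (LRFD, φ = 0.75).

f_max ≈ 1930 N/mm; adequate

E49XX → F_EXX = 490 MPa.
L_w = 2 × 175 = 350 mm; section modulus (unit throat) S = 2 × L²/6 = 10210 mm².
Direct shear f_v = P/L_w = 68.7×10³/350 = 196.3 N/mm.
Moment M = P × e = 68.7×10³ × 285 = 19580000 N·mm; bending f_b = M/S = 1918 N/mm.
f_max = √(f_v² + f_b²) = √(196.3² + 1918²) = 1928 N/mm.
φr_n = 0.75 × 0.6 × 490 × (0.707 × 14) = 2183 N/mm → adequate.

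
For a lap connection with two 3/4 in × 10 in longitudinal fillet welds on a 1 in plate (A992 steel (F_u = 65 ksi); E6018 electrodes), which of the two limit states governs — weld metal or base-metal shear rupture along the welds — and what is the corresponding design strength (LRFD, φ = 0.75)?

E60XX → F_EXX = 60 ksi.
t_e = 0.707 × 0.75 = 0.5302 in; L = 20 in.
Weld metal: φR_n = 0.75 × 0.6 × 60 × 0.5302 × 20 = 286.3 kip.
Base metal (shear rupture): φR_n = 0.75 × 0.6 × 65 × 1 × 20 = 585 kip.
Governing: weld metal.

φR_n ≈ 286 kip (weld metal governs)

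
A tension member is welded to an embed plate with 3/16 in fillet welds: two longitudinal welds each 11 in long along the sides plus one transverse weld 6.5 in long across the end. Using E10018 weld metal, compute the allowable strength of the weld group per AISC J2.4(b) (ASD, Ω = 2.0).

E100XX → F_EXX = 100 ksi.
t_e = 0.707 × 0.1875 = 0.1326 in.
R_nwl = 0.6 × 100 × 0.1326 × 22 = 175 kip (longitudinal, 2 welds).
R_nwt = 0.6 × 100 × 0.1326 × 6.5 = 51.7 kip (transverse, base value).
(i) R_nwl + R_nwt = 226.7 kip; (ii) 0.85 R_nwl + 1.5 R_nwt = 226.3 kip.
R_n = max = 226.7 kip [governs: (i)]; R_n/Ω = 113.3 kip.

R_n/Ω ≈ 113 kip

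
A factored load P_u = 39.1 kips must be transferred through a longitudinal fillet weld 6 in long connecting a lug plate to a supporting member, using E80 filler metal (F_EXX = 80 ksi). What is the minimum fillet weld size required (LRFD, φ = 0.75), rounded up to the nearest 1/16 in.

w = 5/16 in

Total weld length L = 6 in.
Required throat t_e = P_u / (φ × 0.6 F_EXX × L) = 39.1 / (0.75 × 0.6 × 80 × 6) = 0.181 in.
Required leg w = t_e / 0.707 = 0.256 in → use 5/16 in.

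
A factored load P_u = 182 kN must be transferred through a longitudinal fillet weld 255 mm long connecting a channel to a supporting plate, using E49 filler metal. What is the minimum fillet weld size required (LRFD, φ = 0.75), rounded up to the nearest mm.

w = 5 mm

E49XX → F_EXX = 490 MPa.
Total weld length L = 255 mm.
Required throat t_e = P_u / (φ × 0.6 F_EXX × L) = 182 / (0.75 × 0.6 × 490 × 255 × 10⁻³) = 3.237 mm.
Required leg w = t_e / 0.707 = 4.578 mm → use 5 mm.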